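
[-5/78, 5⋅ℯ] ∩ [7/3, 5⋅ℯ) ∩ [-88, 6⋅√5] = [7/3, 6⋅√5]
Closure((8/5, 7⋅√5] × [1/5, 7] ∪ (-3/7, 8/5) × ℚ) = ([-3/7, 8/5] × ℝ) ∪ ([8/5, 7⋅√5] × [1/5, 7])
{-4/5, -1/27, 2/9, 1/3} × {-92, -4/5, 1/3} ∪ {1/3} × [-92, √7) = ({1/3} × [-92, √7)) ∪ ({-4/5, -1/27, 2/9, 1/3} × {-92, -4/5, 1/3})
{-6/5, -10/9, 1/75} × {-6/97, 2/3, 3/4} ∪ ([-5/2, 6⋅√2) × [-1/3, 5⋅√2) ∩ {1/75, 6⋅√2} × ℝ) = ({-6/5, -10/9, 1/75} × {-6/97, 2/3, 3/4}) ∪ ({1/75} × [-1/3, 5⋅√2))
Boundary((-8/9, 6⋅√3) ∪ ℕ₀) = {-8/9, 6⋅√3} ∪ (ℕ₀ \ (-8/9, 6⋅√3))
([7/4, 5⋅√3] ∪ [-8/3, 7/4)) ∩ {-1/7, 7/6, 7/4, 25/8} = {-1/7, 7/6, 7/4, 25/8}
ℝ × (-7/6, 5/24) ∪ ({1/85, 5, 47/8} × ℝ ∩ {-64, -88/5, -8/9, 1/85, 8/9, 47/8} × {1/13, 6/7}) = ({1/85, 47/8} × {1/13, 6/7}) ∪ (ℝ × (-7/6, 5/24))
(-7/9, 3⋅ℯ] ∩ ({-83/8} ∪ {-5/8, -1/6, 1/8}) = {-5/8, -1/6, 1/8}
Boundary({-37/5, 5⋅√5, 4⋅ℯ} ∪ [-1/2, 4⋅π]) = {-37/5, -1/2, 4⋅π}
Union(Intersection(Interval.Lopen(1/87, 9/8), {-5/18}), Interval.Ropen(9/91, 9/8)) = Interval.Ropen(9/91, 9/8)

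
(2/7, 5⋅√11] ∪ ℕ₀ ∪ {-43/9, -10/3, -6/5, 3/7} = {-43/9, -10/3, -6/5} ∪ ℕ₀ ∪ (2/7, 5⋅√11]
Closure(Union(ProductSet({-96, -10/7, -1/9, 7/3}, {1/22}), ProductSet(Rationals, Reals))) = ProductSet(Reals, Reals)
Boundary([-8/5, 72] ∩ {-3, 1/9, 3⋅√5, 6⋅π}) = {1/9, 3⋅√5, 6⋅π}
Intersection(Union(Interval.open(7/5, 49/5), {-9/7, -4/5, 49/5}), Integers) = Range(2, 10, 1)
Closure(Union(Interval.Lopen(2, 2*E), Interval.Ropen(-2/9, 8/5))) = Union(Interval(-2/9, 8/5), Interval(2, 2*E))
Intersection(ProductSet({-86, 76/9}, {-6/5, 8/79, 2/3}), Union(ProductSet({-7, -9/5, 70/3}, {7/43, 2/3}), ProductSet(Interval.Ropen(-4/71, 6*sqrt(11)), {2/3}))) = ProductSet({76/9}, {2/3})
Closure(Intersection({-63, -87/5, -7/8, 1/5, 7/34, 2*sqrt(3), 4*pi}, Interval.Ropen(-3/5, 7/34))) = {1/5}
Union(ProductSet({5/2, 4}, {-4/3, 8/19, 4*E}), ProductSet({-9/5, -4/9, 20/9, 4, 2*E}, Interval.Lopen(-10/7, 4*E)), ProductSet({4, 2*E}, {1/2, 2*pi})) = Union(ProductSet({5/2, 4}, {-4/3, 8/19, 4*E}), ProductSet({-9/5, -4/9, 20/9, 4, 2*E}, Interval.Lopen(-10/7, 4*E)))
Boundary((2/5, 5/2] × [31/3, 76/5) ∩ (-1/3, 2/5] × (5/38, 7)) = ∅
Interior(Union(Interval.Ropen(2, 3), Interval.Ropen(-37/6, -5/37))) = Union(Interval.open(-37/6, -5/37), Interval.open(2, 3))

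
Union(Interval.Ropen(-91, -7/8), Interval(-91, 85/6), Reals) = Interval(-oo, oo)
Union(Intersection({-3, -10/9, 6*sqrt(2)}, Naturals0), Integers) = Integers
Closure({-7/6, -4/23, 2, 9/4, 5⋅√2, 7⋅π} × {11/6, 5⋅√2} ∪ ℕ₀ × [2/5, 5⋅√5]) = (ℕ₀ × [2/5, 5⋅√5]) ∪ ({-7/6, -4/23, 2, 9/4, 5⋅√2, 7⋅π} × {11/6, 5⋅√2})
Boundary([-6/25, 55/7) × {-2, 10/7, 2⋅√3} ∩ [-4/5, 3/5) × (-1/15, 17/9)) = [-6/25, 3/5] × {10/7}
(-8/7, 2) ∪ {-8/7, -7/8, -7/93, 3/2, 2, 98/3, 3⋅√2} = [-8/7, 2] ∪ {98/3, 3⋅√2}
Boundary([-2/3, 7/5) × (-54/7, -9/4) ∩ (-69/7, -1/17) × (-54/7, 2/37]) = ({-2/3, -1/17} × [-54/7, -9/4]) ∪ ([-2/3, -1/17] × {-54/7, -9/4})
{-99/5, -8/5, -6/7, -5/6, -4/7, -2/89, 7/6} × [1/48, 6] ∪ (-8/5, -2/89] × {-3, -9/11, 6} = ((-8/5, -2/89] × {-3, -9/11, 6}) ∪ ({-99/5, -8/5, -6/7, -5/6, -4/7, -2/89, 7/6} × [1/48, 6])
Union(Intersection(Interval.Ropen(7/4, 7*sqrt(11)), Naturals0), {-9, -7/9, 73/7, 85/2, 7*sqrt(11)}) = Union({-9, -7/9, 73/7, 85/2, 7*sqrt(11)}, Range(2, 24, 1))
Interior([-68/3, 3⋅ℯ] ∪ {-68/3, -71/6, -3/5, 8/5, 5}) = (-68/3, 3⋅ℯ)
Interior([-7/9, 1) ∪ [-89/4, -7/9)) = (-89/4, 1)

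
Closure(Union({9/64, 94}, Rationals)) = Reals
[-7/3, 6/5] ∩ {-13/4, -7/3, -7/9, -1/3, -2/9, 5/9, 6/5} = {-7/3, -7/9, -1/3, -2/9, 5/9, 6/5}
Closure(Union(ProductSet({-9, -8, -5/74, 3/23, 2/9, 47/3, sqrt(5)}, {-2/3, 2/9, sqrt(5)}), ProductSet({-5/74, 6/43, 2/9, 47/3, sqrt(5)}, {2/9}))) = Union(ProductSet({-5/74, 6/43, 2/9, 47/3, sqrt(5)}, {2/9}), ProductSet({-9, -8, -5/74, 3/23, 2/9, 47/3, sqrt(5)}, {-2/3, 2/9, sqrt(5)}))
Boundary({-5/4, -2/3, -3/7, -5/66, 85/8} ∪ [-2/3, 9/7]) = {-5/4, -2/3, 9/7, 85/8}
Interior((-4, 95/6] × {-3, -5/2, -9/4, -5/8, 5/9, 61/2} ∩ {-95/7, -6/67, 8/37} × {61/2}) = ∅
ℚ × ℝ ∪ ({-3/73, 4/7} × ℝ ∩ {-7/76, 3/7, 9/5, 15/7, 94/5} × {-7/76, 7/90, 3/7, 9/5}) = ℚ × ℝ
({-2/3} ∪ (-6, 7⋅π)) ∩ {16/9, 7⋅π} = {16/9}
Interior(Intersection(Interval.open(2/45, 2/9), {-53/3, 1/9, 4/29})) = EmptySet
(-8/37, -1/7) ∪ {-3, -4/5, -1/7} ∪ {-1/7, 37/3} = {-3, -4/5, 37/3} ∪ (-8/37, -1/7]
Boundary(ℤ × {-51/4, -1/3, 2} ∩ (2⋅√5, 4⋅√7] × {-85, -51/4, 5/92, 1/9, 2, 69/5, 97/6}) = {5, 6, …, 10} × {-51/4, 2}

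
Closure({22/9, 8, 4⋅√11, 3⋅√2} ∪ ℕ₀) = ℕ₀ ∪ {22/9, 4⋅√11, 3⋅√2}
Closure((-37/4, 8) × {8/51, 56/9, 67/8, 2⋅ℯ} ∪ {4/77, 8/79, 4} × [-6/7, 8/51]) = ({4/77, 8/79, 4} × [-6/7, 8/51]) ∪ ([-37/4, 8] × {8/51, 56/9, 67/8, 2⋅ℯ})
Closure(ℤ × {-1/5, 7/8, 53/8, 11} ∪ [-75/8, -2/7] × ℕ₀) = (ℤ × {-1/5, 7/8, 53/8, 11}) ∪ ([-75/8, -2/7] × ℕ₀)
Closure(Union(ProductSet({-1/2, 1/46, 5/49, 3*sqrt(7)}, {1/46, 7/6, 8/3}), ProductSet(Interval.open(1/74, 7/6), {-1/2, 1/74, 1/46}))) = Union(ProductSet({-1/2, 1/46, 5/49, 3*sqrt(7)}, {1/46, 7/6, 8/3}), ProductSet(Interval(1/74, 7/6), {-1/2, 1/74, 1/46}))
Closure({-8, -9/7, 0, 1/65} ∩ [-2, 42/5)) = {-9/7, 0, 1/65}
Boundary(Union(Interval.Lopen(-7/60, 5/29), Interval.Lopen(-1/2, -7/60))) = {-1/2, 5/29}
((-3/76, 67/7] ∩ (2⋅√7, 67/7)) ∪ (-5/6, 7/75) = (-5/6, 7/75) ∪ (2⋅√7, 67/7)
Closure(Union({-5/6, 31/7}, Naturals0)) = Union({-5/6, 31/7}, Naturals0)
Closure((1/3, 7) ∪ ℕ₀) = ℕ₀ ∪ [1/3, 7] ∪ (ℕ₀ \ (1/3, 7))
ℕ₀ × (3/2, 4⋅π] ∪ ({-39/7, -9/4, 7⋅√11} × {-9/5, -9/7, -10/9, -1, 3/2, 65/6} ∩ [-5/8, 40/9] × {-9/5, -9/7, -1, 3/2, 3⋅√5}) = ℕ₀ × (3/2, 4⋅π]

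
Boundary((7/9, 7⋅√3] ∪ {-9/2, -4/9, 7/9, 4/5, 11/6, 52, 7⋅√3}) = {-9/2, -4/9, 7/9, 52, 7⋅√3}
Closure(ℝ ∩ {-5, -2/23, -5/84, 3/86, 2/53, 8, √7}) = {-5, -2/23, -5/84, 3/86, 2/53, 8, √7}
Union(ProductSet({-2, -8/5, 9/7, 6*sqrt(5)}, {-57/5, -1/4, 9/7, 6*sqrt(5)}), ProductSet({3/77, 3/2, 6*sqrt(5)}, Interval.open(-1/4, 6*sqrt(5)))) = Union(ProductSet({3/77, 3/2, 6*sqrt(5)}, Interval.open(-1/4, 6*sqrt(5))), ProductSet({-2, -8/5, 9/7, 6*sqrt(5)}, {-57/5, -1/4, 9/7, 6*sqrt(5)}))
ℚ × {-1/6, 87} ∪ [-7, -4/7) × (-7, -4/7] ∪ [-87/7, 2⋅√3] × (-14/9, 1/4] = (ℚ × {-1/6, 87}) ∪ ([-7, -4/7) × (-7, -4/7]) ∪ ([-87/7, 2⋅√3] × (-14/9, 1/4])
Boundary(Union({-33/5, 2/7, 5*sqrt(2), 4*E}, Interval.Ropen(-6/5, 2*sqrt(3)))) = {-33/5, -6/5, 5*sqrt(2), 2*sqrt(3), 4*E}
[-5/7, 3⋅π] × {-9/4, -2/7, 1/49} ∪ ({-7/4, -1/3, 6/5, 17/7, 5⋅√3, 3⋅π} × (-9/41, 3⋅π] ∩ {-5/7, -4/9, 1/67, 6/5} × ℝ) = ({6/5} × (-9/41, 3⋅π]) ∪ ([-5/7, 3⋅π] × {-9/4, -2/7, 1/49})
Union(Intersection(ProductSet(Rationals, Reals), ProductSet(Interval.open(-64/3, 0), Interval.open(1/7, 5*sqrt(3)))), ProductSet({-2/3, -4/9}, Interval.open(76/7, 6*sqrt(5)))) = Union(ProductSet({-2/3, -4/9}, Interval.open(76/7, 6*sqrt(5))), ProductSet(Intersection(Interval.open(-64/3, 0), Rationals), Interval.open(1/7, 5*sqrt(3))))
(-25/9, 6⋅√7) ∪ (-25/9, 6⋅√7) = (-25/9, 6⋅√7)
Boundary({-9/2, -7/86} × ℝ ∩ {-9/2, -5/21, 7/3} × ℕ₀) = {-9/2} × ℕ₀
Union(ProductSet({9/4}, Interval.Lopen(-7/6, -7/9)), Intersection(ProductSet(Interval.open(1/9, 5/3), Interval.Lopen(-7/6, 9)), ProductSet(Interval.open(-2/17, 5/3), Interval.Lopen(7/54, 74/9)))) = Union(ProductSet({9/4}, Interval.Lopen(-7/6, -7/9)), ProductSet(Interval.open(1/9, 5/3), Interval.Lopen(7/54, 74/9)))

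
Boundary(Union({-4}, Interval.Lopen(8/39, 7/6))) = {-4, 8/39, 7/6}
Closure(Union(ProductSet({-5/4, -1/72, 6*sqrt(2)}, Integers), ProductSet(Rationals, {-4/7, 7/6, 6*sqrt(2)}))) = Union(ProductSet({-5/4, -1/72, 6*sqrt(2)}, Integers), ProductSet(Reals, {-4/7, 7/6, 6*sqrt(2)}))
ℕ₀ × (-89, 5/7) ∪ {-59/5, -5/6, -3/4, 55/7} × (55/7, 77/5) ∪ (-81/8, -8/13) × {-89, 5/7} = (ℕ₀ × (-89, 5/7)) ∪ ((-81/8, -8/13) × {-89, 5/7}) ∪ ({-59/5, -5/6, -3/4, 55/7} × (55/7, 77/5))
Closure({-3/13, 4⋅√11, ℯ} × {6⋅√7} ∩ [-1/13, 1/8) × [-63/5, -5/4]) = ∅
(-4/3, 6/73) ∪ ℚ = ℚ ∪ [-4/3, 6/73]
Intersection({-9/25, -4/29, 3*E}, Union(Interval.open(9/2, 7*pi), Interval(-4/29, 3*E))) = {-4/29, 3*E}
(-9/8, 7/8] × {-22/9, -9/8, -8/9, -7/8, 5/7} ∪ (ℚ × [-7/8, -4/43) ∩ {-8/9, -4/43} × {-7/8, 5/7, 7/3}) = (-9/8, 7/8] × {-22/9, -9/8, -8/9, -7/8, 5/7}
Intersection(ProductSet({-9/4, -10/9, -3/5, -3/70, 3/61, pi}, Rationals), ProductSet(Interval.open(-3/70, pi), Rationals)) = ProductSet({3/61}, Rationals)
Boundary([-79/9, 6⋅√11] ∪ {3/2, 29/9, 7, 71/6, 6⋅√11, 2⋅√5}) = {-79/9, 6⋅√11}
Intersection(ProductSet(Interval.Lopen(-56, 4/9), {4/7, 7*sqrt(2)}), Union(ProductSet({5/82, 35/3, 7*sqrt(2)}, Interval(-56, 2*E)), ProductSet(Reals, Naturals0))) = ProductSet({5/82}, {4/7})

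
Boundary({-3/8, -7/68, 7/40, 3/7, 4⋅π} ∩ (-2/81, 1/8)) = ∅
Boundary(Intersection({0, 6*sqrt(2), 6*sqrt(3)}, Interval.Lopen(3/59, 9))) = {6*sqrt(2)}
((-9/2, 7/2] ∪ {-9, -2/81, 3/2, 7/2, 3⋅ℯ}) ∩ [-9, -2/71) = {-9} ∪ (-9/2, -2/71)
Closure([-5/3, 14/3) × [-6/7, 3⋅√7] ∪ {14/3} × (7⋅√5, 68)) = ({14/3} × [7⋅√5, 68]) ∪ ([-5/3, 14/3] × [-6/7, 3⋅√7])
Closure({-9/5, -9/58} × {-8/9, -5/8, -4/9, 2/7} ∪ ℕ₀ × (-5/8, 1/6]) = (ℕ₀ × [-5/8, 1/6]) ∪ ({-9/5, -9/58} × {-8/9, -5/8, -4/9, 2/7})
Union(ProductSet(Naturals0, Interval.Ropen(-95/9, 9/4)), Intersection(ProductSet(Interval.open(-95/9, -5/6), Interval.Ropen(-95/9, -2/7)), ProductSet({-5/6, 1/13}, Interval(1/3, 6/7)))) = ProductSet(Naturals0, Interval.Ropen(-95/9, 9/4))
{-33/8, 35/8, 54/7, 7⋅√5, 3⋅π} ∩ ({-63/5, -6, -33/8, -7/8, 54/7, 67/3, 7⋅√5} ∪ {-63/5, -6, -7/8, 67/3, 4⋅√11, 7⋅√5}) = {-33/8, 54/7, 7⋅√5}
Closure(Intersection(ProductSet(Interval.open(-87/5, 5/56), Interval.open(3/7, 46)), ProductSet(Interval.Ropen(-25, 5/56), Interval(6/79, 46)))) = Union(ProductSet({-87/5, 5/56}, Interval(3/7, 46)), ProductSet(Interval(-87/5, 5/56), {3/7, 46}), ProductSet(Interval.open(-87/5, 5/56), Interval.open(3/7, 46)))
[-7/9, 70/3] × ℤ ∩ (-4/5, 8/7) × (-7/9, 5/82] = [-7/9, 8/7) × {0}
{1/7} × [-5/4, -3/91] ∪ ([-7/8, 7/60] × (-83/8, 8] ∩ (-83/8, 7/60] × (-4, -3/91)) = ({1/7} × [-5/4, -3/91]) ∪ ([-7/8, 7/60] × (-4, -3/91))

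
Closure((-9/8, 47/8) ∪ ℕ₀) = [-9/8, 47/8] ∪ ℕ₀ ∪ (ℕ₀ \ (-9/8, 47/8))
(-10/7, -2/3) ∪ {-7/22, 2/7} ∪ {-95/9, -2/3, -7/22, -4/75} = {-95/9, -7/22, -4/75, 2/7} ∪ (-10/7, -2/3]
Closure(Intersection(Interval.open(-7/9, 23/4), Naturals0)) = Range(0, 6, 1)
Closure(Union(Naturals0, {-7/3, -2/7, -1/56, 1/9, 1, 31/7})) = Union({-7/3, -2/7, -1/56, 1/9, 31/7}, Naturals0)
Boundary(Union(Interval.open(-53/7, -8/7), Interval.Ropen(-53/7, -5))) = {-53/7, -8/7}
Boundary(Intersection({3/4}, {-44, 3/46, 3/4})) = {3/4}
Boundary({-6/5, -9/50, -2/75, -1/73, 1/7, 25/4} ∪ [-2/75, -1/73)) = {-6/5, -9/50, -2/75, -1/73, 1/7, 25/4}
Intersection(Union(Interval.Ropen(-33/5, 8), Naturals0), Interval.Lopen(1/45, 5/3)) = Union(Interval.Lopen(1/45, 5/3), Range(1, 2, 1))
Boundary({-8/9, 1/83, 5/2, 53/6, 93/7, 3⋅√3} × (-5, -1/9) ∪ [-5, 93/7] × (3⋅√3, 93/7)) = ({-5, 93/7} × [3⋅√3, 93/7]) ∪ ([-5, 93/7] × {93/7, 3⋅√3}) ∪ ({-8/9, 1/83, 5/2, 53/6, 93/7, 3⋅√3} × [-5, -1/9])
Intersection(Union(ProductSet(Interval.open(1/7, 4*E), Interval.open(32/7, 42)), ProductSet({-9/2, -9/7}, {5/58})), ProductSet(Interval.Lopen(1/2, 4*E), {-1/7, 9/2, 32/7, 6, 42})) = ProductSet(Interval.open(1/2, 4*E), {6})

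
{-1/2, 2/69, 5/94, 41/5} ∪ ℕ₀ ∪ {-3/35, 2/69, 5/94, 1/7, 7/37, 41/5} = {-1/2, -3/35, 2/69, 5/94, 1/7, 7/37, 41/5} ∪ ℕ₀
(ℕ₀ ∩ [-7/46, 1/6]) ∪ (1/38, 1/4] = {0} ∪ (1/38, 1/4]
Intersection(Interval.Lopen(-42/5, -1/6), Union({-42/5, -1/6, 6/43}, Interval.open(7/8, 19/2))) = {-1/6}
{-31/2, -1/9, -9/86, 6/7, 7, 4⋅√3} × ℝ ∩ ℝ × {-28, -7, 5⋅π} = {-31/2, -1/9, -9/86, 6/7, 7, 4⋅√3} × {-28, -7, 5⋅π}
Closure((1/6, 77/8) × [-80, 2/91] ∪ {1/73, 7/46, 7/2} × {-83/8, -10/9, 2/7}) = ({1/73, 7/46, 7/2} × {-83/8, -10/9, 2/7}) ∪ ([1/6, 77/8] × [-80, 2/91])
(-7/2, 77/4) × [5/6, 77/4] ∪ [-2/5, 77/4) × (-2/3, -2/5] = ((-7/2, 77/4) × [5/6, 77/4]) ∪ ([-2/5, 77/4) × (-2/3, -2/5])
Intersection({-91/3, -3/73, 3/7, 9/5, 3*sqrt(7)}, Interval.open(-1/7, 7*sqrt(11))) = {-3/73, 3/7, 9/5, 3*sqrt(7)}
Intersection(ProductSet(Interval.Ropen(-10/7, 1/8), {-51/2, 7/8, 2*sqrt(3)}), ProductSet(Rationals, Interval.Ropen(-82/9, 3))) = ProductSet(Intersection(Interval.Ropen(-10/7, 1/8), Rationals), {7/8})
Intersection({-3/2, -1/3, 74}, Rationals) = {-3/2, -1/3, 74}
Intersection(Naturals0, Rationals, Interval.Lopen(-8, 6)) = Range(0, 7, 1)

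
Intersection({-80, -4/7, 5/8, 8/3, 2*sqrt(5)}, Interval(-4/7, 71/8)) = {-4/7, 5/8, 8/3, 2*sqrt(5)}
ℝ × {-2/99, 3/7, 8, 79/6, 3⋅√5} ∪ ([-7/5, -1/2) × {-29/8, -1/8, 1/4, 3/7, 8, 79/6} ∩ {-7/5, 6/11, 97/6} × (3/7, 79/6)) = ℝ × {-2/99, 3/7, 8, 79/6, 3⋅√5}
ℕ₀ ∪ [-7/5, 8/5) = [-7/5, 8/5) ∪ ℕ₀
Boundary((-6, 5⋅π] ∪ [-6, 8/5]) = {-6, 5⋅π}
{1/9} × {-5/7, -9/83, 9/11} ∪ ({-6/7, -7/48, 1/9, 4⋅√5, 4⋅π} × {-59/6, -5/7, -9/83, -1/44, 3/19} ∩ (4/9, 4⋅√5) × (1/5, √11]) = {1/9} × {-5/7, -9/83, 9/11}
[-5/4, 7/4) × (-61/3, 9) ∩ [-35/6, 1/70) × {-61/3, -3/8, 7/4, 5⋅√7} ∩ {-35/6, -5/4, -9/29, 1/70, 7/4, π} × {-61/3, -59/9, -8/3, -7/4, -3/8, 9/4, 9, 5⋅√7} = {-5/4, -9/29} × {-3/8}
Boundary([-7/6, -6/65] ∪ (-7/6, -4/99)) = {-7/6, -4/99}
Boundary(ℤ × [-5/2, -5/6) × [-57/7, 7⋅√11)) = ℤ × [-5/2, -5/6] × [-57/7, 7⋅√11]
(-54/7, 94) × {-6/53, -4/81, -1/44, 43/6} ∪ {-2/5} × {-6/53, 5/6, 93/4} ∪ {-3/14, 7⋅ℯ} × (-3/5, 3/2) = ({-2/5} × {-6/53, 5/6, 93/4}) ∪ ({-3/14, 7⋅ℯ} × (-3/5, 3/2)) ∪ ((-54/7, 94) × {-6/53, -4/81, -1/44, 43/6})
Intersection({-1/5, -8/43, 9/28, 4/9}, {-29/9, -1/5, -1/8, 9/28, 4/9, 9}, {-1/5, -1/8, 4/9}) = {-1/5, 4/9}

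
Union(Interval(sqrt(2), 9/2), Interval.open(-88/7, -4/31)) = Union(Interval.open(-88/7, -4/31), Interval(sqrt(2), 9/2))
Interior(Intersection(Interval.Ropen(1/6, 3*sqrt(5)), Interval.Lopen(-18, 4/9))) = Interval.open(1/6, 4/9)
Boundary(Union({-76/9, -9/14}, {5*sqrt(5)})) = {-76/9, -9/14, 5*sqrt(5)}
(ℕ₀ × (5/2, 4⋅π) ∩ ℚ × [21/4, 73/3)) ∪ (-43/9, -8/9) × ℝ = ((-43/9, -8/9) × ℝ) ∪ (ℕ₀ × [21/4, 4⋅π))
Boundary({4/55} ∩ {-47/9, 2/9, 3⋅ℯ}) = ∅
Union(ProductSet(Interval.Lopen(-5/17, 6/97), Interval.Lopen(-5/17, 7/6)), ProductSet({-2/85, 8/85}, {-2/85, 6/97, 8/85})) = Union(ProductSet({-2/85, 8/85}, {-2/85, 6/97, 8/85}), ProductSet(Interval.Lopen(-5/17, 6/97), Interval.Lopen(-5/17, 7/6)))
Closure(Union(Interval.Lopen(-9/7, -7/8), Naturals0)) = Union(Complement(Naturals0, Interval.open(-9/7, -7/8)), Interval(-9/7, -7/8), Naturals0)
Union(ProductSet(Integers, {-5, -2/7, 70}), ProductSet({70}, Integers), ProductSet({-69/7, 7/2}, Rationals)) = Union(ProductSet({70}, Integers), ProductSet({-69/7, 7/2}, Rationals), ProductSet(Integers, {-5, -2/7, 70}))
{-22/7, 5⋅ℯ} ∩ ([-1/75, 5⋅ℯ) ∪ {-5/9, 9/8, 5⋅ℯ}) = {5⋅ℯ}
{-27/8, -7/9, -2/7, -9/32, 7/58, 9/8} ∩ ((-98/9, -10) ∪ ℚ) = {-27/8, -7/9, -2/7, -9/32, 7/58, 9/8}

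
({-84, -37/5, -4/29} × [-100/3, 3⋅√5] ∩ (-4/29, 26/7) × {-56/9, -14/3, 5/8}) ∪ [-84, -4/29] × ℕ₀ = [-84, -4/29] × ℕ₀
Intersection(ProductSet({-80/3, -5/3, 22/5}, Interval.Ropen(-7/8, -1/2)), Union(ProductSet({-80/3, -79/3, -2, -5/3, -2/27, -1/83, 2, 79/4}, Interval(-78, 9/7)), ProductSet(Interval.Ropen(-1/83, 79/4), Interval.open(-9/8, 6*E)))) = ProductSet({-80/3, -5/3, 22/5}, Interval.Ropen(-7/8, -1/2))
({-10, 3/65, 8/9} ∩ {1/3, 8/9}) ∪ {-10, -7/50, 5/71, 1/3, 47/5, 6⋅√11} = {-10, -7/50, 5/71, 1/3, 8/9, 47/5, 6⋅√11}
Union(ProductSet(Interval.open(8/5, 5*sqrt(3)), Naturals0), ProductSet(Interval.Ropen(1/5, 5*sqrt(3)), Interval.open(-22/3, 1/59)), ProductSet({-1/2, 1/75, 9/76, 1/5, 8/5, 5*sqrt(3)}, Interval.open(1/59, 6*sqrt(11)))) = Union(ProductSet({-1/2, 1/75, 9/76, 1/5, 8/5, 5*sqrt(3)}, Interval.open(1/59, 6*sqrt(11))), ProductSet(Interval.Ropen(1/5, 5*sqrt(3)), Interval.open(-22/3, 1/59)), ProductSet(Interval.open(8/5, 5*sqrt(3)), Naturals0))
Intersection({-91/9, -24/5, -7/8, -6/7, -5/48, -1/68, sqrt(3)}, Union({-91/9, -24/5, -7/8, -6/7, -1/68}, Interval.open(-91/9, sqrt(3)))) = {-91/9, -24/5, -7/8, -6/7, -5/48, -1/68}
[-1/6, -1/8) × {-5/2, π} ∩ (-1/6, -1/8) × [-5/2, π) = (-1/6, -1/8) × {-5/2}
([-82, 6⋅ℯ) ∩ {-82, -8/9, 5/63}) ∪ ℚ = ℚ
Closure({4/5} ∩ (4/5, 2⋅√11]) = ∅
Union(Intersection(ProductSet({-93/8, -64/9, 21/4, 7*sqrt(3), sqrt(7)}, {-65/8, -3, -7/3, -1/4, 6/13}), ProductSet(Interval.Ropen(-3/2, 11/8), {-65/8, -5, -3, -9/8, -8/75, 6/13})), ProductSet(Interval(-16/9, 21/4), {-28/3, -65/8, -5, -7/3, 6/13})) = ProductSet(Interval(-16/9, 21/4), {-28/3, -65/8, -5, -7/3, 6/13})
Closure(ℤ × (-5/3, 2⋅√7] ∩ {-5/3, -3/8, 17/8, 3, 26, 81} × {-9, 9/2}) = {3, 26, 81} × {9/2}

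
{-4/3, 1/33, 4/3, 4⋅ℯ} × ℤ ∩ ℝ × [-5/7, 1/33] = {-4/3, 1/33, 4/3, 4⋅ℯ} × {0}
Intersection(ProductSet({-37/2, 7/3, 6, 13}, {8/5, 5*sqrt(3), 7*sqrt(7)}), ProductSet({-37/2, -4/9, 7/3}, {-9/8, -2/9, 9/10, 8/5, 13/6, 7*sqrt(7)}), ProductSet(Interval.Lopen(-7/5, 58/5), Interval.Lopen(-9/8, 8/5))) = ProductSet({7/3}, {8/5})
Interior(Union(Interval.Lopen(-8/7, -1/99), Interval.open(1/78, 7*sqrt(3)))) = Union(Interval.open(-8/7, -1/99), Interval.open(1/78, 7*sqrt(3)))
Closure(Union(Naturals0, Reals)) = Reals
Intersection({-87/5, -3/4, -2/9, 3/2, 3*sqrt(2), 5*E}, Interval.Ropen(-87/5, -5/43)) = {-87/5, -3/4, -2/9}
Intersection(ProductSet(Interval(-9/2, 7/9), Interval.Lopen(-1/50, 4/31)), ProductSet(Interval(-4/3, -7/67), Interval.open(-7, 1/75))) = ProductSet(Interval(-4/3, -7/67), Interval.open(-1/50, 1/75))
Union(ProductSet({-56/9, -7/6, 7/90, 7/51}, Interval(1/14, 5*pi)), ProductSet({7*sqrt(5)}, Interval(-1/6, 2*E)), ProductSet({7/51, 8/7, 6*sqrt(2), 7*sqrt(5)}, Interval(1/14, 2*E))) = Union(ProductSet({7*sqrt(5)}, Interval(-1/6, 2*E)), ProductSet({-56/9, -7/6, 7/90, 7/51}, Interval(1/14, 5*pi)), ProductSet({7/51, 8/7, 6*sqrt(2), 7*sqrt(5)}, Interval(1/14, 2*E)))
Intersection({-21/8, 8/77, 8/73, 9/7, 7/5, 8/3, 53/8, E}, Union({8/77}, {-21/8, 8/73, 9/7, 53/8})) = {-21/8, 8/77, 8/73, 9/7, 53/8}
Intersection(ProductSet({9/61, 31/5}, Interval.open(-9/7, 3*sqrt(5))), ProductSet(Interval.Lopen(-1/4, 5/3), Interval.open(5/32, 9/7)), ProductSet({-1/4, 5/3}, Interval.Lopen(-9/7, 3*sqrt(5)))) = EmptySet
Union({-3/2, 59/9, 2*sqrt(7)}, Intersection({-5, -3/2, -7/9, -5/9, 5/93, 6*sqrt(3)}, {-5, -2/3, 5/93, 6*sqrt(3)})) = {-5, -3/2, 5/93, 59/9, 6*sqrt(3), 2*sqrt(7)}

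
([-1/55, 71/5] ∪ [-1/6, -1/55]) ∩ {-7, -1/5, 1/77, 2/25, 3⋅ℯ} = {1/77, 2/25, 3⋅ℯ}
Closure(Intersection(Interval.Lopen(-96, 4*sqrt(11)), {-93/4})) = {-93/4}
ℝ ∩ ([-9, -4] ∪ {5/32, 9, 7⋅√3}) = [-9, -4] ∪ {5/32, 9, 7⋅√3}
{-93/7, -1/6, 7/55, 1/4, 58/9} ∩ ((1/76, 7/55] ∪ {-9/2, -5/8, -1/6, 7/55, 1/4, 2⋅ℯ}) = {-1/6, 7/55, 1/4}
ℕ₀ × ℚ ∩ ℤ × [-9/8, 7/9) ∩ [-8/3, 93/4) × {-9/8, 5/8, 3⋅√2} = {0, 1, …, 23} × {-9/8, 5/8}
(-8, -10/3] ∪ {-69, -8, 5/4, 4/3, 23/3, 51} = {-69, 5/4, 4/3, 23/3, 51} ∪ [-8, -10/3]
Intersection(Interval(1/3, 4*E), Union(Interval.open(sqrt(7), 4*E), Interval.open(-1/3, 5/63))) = Interval.open(sqrt(7), 4*E)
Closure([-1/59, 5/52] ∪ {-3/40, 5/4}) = {-3/40, 5/4} ∪ [-1/59, 5/52]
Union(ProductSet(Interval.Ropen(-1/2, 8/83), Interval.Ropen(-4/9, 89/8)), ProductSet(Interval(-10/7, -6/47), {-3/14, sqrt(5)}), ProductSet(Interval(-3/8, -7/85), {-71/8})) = Union(ProductSet(Interval(-10/7, -6/47), {-3/14, sqrt(5)}), ProductSet(Interval.Ropen(-1/2, 8/83), Interval.Ropen(-4/9, 89/8)), ProductSet(Interval(-3/8, -7/85), {-71/8}))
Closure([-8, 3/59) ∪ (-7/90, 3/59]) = [-8, 3/59]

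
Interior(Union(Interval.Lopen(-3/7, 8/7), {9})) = Interval.open(-3/7, 8/7)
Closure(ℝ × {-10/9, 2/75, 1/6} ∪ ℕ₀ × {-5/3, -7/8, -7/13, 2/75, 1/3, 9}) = (ℝ × {-10/9, 2/75, 1/6}) ∪ (ℕ₀ × {-5/3, -7/8, -7/13, 2/75, 1/3, 9})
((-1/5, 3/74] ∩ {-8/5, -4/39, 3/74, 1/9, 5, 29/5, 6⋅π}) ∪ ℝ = ℝ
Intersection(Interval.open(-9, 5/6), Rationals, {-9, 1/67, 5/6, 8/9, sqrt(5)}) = {1/67}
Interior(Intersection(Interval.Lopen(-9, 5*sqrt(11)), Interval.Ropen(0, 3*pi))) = Interval.open(0, 3*pi)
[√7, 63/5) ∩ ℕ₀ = {3, 4, …, 12}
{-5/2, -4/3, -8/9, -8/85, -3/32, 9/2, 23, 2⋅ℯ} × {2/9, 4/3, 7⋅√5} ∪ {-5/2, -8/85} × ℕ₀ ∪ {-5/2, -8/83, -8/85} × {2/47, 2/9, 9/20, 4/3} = ({-5/2, -8/85} × ℕ₀) ∪ ({-5/2, -8/83, -8/85} × {2/47, 2/9, 9/20, 4/3}) ∪ ({-5/2, -4/3, -8/9, -8/85, -3/32, 9/2, 23, 2⋅ℯ} × {2/9, 4/3, 7⋅√5})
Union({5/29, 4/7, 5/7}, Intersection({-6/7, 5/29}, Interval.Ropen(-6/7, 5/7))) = {-6/7, 5/29, 4/7, 5/7}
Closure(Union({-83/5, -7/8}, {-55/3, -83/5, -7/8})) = {-55/3, -83/5, -7/8}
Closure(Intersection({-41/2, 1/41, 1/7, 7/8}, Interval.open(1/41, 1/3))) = {1/7}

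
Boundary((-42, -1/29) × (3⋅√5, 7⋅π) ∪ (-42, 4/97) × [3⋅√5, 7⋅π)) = ({-42, 4/97} × [3⋅√5, 7⋅π]) ∪ ([-42, 4/97] × {3⋅√5, 7⋅π})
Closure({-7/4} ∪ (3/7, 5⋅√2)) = {-7/4} ∪ [3/7, 5⋅√2]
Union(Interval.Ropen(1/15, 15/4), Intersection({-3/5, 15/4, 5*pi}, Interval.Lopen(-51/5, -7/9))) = Interval.Ropen(1/15, 15/4)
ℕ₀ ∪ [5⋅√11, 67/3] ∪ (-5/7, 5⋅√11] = (-5/7, 67/3] ∪ ℕ₀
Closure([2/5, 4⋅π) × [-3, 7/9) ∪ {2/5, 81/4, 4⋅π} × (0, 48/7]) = ({2/5, 4⋅π} × [-3, 7/9]) ∪ ([2/5, 4⋅π] × {-3, 7/9}) ∪ ({2/5, 81/4, 4⋅π} × [0, 48/7]) ∪ ([2/5, 4⋅π) × [-3, 7/9))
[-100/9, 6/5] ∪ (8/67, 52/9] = [-100/9, 52/9]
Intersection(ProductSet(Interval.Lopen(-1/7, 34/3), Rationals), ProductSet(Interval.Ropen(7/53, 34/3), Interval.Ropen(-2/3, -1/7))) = ProductSet(Interval.Ropen(7/53, 34/3), Intersection(Interval.Ropen(-2/3, -1/7), Rationals))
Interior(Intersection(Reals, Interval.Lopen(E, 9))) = Interval.open(E, 9)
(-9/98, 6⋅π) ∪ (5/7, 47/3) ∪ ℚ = ℚ ∪ [-9/98, 6⋅π)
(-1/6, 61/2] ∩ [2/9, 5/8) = [2/9, 5/8)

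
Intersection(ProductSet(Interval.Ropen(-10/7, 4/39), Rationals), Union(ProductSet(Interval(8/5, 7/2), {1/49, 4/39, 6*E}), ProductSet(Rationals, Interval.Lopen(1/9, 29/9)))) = ProductSet(Intersection(Interval.Ropen(-10/7, 4/39), Rationals), Intersection(Interval.Lopen(1/9, 29/9), Rationals))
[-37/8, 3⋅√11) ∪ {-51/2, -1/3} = {-51/2} ∪ [-37/8, 3⋅√11)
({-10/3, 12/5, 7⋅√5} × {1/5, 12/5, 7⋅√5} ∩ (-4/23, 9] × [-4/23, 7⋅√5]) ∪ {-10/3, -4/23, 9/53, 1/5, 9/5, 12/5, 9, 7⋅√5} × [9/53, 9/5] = ({12/5} × {1/5, 12/5, 7⋅√5}) ∪ ({-10/3, -4/23, 9/53, 1/5, 9/5, 12/5, 9, 7⋅√5} × [9/53, 9/5])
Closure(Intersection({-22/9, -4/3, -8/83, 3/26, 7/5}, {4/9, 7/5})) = {7/5}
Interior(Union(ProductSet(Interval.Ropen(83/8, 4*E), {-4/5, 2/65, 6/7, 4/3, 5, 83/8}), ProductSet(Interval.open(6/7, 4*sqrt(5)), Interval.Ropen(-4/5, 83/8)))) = ProductSet(Interval.open(6/7, 4*sqrt(5)), Interval.open(-4/5, 83/8))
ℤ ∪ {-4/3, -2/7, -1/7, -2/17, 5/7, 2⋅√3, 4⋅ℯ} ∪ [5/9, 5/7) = ℤ ∪ {-4/3, -2/7, -1/7, -2/17, 2⋅√3, 4⋅ℯ} ∪ [5/9, 5/7]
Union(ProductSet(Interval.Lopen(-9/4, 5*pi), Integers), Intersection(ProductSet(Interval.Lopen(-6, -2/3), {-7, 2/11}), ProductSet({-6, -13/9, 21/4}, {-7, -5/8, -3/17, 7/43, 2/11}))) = Union(ProductSet({-13/9}, {-7, 2/11}), ProductSet(Interval.Lopen(-9/4, 5*pi), Integers))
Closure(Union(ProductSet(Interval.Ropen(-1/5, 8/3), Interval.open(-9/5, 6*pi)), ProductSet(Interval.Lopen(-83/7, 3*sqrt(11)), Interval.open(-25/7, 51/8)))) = Union(ProductSet({-83/7, 3*sqrt(11)}, Interval(-25/7, 51/8)), ProductSet({-1/5, 8/3}, Interval(51/8, 6*pi)), ProductSet(Interval(-83/7, 3*sqrt(11)), {-25/7}), ProductSet(Interval.Lopen(-83/7, 3*sqrt(11)), Interval.open(-25/7, 51/8)), ProductSet(Interval(-1/5, 8/3), {6*pi}), ProductSet(Interval.Ropen(-1/5, 8/3), Interval.open(-9/5, 6*pi)), ProductSet(Union(Interval(-83/7, -1/5), Interval(8/3, 3*sqrt(11))), {-25/7, 51/8}))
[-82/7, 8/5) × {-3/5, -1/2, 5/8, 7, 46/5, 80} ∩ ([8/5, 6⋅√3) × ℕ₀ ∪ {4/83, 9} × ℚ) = {4/83} × {-3/5, -1/2, 5/8, 7, 46/5, 80}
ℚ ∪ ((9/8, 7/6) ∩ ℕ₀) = ℚ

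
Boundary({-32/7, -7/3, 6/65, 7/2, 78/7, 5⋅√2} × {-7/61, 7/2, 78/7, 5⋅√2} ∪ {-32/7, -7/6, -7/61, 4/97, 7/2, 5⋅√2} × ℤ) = ({-32/7, -7/6, -7/61, 4/97, 7/2, 5⋅√2} × ℤ) ∪ ({-32/7, -7/3, 6/65, 7/2, 78/7, 5⋅√2} × {-7/61, 7/2, 78/7, 5⋅√2})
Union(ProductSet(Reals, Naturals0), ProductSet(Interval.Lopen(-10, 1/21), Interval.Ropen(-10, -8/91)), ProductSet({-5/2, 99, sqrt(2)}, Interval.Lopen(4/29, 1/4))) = Union(ProductSet({-5/2, 99, sqrt(2)}, Interval.Lopen(4/29, 1/4)), ProductSet(Interval.Lopen(-10, 1/21), Interval.Ropen(-10, -8/91)), ProductSet(Reals, Naturals0))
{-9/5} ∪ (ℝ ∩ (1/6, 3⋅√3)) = {-9/5} ∪ (1/6, 3⋅√3)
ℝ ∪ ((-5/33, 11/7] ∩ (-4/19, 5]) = (-∞, ∞)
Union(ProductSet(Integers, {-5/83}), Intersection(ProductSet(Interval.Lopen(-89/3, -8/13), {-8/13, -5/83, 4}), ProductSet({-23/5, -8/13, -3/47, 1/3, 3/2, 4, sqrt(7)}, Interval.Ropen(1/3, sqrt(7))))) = ProductSet(Integers, {-5/83})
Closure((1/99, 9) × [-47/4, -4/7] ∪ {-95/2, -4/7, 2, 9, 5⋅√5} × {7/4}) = ([1/99, 9] × [-47/4, -4/7]) ∪ ({-95/2, -4/7, 2, 9, 5⋅√5} × {7/4})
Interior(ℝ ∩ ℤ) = ∅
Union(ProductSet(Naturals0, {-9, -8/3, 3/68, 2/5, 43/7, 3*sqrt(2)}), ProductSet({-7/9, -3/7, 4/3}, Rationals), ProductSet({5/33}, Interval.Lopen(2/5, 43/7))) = Union(ProductSet({5/33}, Interval.Lopen(2/5, 43/7)), ProductSet({-7/9, -3/7, 4/3}, Rationals), ProductSet(Naturals0, {-9, -8/3, 3/68, 2/5, 43/7, 3*sqrt(2)}))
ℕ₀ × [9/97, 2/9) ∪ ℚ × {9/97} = (ℚ × {9/97}) ∪ (ℕ₀ × [9/97, 2/9))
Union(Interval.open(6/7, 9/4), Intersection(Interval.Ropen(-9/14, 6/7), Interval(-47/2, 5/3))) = Union(Interval.Ropen(-9/14, 6/7), Interval.open(6/7, 9/4))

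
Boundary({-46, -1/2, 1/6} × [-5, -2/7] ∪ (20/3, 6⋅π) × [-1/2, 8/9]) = ({-46, -1/2, 1/6} × [-5, -2/7]) ∪ ({20/3, 6⋅π} × [-1/2, 8/9]) ∪ ([20/3, 6⋅π] × {-1/2, 8/9})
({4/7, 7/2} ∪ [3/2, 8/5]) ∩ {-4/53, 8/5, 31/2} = {8/5}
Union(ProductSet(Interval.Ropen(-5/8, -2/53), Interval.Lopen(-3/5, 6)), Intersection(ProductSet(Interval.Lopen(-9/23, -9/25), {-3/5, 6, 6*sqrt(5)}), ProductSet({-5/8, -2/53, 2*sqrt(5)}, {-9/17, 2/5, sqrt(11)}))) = ProductSet(Interval.Ropen(-5/8, -2/53), Interval.Lopen(-3/5, 6))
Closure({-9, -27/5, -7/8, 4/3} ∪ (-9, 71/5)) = [-9, 71/5]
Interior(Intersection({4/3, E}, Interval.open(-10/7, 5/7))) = EmptySet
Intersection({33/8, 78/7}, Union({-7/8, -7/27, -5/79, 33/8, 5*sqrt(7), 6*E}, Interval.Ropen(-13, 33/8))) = {33/8}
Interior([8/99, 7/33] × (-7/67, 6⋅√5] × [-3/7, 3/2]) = (8/99, 7/33) × (-7/67, 6⋅√5) × (-3/7, 3/2)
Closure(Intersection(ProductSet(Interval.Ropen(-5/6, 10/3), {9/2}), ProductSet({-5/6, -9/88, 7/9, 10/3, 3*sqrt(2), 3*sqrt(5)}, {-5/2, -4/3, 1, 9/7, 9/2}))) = ProductSet({-5/6, -9/88, 7/9}, {9/2})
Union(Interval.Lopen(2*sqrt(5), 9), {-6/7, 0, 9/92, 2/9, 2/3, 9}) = Union({-6/7, 0, 9/92, 2/9, 2/3}, Interval.Lopen(2*sqrt(5), 9))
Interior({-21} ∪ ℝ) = ℝ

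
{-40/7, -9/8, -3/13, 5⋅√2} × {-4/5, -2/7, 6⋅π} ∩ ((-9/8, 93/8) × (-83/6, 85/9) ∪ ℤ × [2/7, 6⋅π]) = {-3/13, 5⋅√2} × {-4/5, -2/7}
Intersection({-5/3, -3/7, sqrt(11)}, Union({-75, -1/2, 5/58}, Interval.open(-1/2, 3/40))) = {-3/7}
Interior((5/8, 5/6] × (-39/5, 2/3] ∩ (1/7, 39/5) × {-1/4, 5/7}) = ∅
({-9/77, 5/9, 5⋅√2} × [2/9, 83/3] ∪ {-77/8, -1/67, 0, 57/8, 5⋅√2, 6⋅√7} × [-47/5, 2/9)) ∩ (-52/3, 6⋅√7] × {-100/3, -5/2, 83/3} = ({-9/77, 5/9, 5⋅√2} × {83/3}) ∪ ({-77/8, -1/67, 0, 57/8, 5⋅√2, 6⋅√7} × {-5/2})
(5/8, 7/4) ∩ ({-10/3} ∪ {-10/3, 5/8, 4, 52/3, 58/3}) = ∅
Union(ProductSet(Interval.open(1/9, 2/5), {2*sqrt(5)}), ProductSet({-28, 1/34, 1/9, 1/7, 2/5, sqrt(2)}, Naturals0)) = Union(ProductSet({-28, 1/34, 1/9, 1/7, 2/5, sqrt(2)}, Naturals0), ProductSet(Interval.open(1/9, 2/5), {2*sqrt(5)}))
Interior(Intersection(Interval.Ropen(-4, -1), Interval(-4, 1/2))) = Interval.open(-4, -1)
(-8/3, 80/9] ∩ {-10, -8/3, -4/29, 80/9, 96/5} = {-4/29, 80/9}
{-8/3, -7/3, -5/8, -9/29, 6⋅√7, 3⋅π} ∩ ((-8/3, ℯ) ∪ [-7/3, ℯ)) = {-7/3, -5/8, -9/29}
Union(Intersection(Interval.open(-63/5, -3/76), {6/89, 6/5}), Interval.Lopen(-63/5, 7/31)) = Interval.Lopen(-63/5, 7/31)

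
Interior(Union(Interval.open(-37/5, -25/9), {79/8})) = Interval.open(-37/5, -25/9)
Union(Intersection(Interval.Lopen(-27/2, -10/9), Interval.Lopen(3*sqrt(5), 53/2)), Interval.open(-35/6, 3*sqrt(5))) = Interval.open(-35/6, 3*sqrt(5))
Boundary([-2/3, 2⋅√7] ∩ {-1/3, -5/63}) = {-1/3, -5/63}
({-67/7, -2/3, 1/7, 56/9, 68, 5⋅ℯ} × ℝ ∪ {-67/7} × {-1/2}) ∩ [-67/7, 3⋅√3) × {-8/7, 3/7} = {-67/7, -2/3, 1/7} × {-8/7, 3/7}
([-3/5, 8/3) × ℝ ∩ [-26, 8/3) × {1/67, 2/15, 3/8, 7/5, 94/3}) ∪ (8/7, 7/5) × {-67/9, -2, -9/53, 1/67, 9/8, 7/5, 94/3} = ([-3/5, 8/3) × {1/67, 2/15, 3/8, 7/5, 94/3}) ∪ ((8/7, 7/5) × {-67/9, -2, -9/53, 1/67, 9/8, 7/5, 94/3})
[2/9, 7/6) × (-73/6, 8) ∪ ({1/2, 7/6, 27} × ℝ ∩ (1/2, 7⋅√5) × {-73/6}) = ({7/6} × {-73/6}) ∪ ([2/9, 7/6) × (-73/6, 8))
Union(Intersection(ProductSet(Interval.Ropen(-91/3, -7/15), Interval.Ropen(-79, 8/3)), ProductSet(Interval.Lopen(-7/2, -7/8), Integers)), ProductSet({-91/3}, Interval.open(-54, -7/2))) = Union(ProductSet({-91/3}, Interval.open(-54, -7/2)), ProductSet(Interval.Lopen(-7/2, -7/8), Range(-79, 3, 1)))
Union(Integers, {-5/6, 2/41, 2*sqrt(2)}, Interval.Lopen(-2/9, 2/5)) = Union({-5/6, 2*sqrt(2)}, Integers, Interval.Lopen(-2/9, 2/5))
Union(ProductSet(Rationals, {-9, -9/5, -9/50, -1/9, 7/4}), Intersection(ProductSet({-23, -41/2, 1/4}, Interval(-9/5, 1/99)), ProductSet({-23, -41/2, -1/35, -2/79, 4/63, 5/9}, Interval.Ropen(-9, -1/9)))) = Union(ProductSet({-23, -41/2}, Interval.Ropen(-9/5, -1/9)), ProductSet(Rationals, {-9, -9/5, -9/50, -1/9, 7/4}))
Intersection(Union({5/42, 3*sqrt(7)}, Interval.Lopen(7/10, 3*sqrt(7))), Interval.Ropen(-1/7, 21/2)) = Union({5/42}, Interval.Lopen(7/10, 3*sqrt(7)))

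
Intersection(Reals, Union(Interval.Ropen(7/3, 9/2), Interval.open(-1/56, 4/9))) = Union(Interval.open(-1/56, 4/9), Interval.Ropen(7/3, 9/2))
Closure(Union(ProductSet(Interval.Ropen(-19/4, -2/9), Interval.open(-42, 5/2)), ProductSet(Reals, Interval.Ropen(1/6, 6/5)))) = Union(ProductSet({-19/4, -2/9}, Union(Interval(-42, 1/6), Interval(6/5, 5/2))), ProductSet(Interval(-19/4, -2/9), {-42, 5/2}), ProductSet(Interval.Ropen(-19/4, -2/9), Interval.open(-42, 5/2)), ProductSet(Reals, Interval.Ropen(1/6, 6/5)), ProductSet(Union(Interval(-oo, -19/4), Interval(-2/9, oo)), {1/6, 6/5}))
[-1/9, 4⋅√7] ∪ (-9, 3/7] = (-9, 4⋅√7]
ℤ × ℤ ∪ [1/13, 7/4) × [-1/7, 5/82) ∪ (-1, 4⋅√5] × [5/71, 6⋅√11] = (ℤ × ℤ) ∪ ([1/13, 7/4) × [-1/7, 5/82)) ∪ ((-1, 4⋅√5] × [5/71, 6⋅√11])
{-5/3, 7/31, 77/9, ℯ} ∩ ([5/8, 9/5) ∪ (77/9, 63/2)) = ∅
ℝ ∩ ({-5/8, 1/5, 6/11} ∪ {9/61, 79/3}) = {-5/8, 9/61, 1/5, 6/11, 79/3}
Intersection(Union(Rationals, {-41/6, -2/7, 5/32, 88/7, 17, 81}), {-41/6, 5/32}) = {-41/6, 5/32}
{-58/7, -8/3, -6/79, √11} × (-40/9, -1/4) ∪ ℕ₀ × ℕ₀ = (ℕ₀ × ℕ₀) ∪ ({-58/7, -8/3, -6/79, √11} × (-40/9, -1/4))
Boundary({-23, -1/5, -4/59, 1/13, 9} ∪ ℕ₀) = {-23, -1/5, -4/59, 1/13} ∪ ℕ₀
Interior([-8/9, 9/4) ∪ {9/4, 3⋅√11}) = (-8/9, 9/4)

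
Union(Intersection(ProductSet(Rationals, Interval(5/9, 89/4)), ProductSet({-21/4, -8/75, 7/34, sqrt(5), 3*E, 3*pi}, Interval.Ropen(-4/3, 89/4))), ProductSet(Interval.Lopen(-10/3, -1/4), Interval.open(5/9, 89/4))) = Union(ProductSet({-21/4, -8/75, 7/34}, Interval.Ropen(5/9, 89/4)), ProductSet(Interval.Lopen(-10/3, -1/4), Interval.open(5/9, 89/4)))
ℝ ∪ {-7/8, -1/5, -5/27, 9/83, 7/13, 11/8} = ℝ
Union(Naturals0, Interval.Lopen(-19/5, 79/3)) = Union(Interval.Lopen(-19/5, 79/3), Naturals0)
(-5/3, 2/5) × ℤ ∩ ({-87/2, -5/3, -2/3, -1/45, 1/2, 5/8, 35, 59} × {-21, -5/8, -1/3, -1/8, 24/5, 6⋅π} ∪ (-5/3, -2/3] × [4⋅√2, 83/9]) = ({-2/3, -1/45} × {-21}) ∪ ((-5/3, -2/3] × {6, 7, 8, 9})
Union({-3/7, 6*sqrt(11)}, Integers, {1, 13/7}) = Union({-3/7, 13/7, 6*sqrt(11)}, Integers)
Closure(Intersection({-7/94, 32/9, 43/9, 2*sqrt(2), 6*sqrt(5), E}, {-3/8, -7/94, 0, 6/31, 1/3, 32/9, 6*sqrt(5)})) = {-7/94, 32/9, 6*sqrt(5)}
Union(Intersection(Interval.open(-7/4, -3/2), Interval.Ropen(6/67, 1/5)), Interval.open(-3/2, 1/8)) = Interval.open(-3/2, 1/8)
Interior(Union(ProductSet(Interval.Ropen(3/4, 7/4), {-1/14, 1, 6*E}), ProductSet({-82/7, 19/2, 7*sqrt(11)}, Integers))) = EmptySet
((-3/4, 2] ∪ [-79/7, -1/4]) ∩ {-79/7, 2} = {-79/7, 2}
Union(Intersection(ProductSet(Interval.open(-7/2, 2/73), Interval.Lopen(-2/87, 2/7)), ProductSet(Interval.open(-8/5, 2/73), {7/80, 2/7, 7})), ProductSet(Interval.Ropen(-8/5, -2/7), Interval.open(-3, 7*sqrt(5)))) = Union(ProductSet(Interval.Ropen(-8/5, -2/7), Interval.open(-3, 7*sqrt(5))), ProductSet(Interval.open(-8/5, 2/73), {7/80, 2/7}))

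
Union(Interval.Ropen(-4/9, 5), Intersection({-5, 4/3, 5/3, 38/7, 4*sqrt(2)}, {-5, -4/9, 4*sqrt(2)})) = Union({-5, 4*sqrt(2)}, Interval.Ropen(-4/9, 5))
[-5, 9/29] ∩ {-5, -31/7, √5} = {-5, -31/7}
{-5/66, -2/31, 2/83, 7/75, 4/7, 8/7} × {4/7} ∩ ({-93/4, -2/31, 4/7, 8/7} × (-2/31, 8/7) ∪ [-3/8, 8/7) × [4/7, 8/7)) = {-5/66, -2/31, 2/83, 7/75, 4/7, 8/7} × {4/7}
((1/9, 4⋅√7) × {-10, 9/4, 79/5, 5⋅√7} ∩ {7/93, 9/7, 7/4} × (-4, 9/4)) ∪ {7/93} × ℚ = {7/93} × ℚ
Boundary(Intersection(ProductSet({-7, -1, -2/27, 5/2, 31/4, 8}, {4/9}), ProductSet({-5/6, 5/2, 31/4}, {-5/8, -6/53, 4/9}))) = ProductSet({5/2, 31/4}, {4/9})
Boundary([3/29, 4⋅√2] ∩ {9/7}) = {9/7}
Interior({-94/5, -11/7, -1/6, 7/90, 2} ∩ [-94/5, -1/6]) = ∅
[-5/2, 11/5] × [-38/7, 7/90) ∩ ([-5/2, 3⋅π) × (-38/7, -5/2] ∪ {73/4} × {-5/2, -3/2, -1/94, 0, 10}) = [-5/2, 11/5] × (-38/7, -5/2]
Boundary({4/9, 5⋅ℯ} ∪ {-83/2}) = {-83/2, 4/9, 5⋅ℯ}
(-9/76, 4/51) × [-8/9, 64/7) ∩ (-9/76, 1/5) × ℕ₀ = (-9/76, 4/51) × {0, 1, …, 9}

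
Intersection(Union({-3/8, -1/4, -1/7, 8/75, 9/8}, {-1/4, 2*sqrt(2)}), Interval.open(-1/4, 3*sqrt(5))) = {-1/7, 8/75, 9/8, 2*sqrt(2)}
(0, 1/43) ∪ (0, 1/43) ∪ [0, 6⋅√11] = [0, 6⋅√11]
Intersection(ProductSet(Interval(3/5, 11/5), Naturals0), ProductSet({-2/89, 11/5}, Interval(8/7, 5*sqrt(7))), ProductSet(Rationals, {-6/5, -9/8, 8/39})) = EmptySet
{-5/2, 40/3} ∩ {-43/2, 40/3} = {40/3}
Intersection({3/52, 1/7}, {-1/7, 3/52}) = {3/52}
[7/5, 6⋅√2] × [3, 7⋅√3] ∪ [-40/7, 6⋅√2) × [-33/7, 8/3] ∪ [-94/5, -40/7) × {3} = ([-94/5, -40/7) × {3}) ∪ ([-40/7, 6⋅√2) × [-33/7, 8/3]) ∪ ([7/5, 6⋅√2] × [3, 7⋅√3])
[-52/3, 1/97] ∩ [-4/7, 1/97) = [-4/7, 1/97)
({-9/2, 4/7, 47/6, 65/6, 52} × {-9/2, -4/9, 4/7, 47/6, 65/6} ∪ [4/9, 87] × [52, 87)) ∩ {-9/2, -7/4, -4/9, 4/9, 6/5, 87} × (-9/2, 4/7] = {-9/2} × {-4/9, 4/7}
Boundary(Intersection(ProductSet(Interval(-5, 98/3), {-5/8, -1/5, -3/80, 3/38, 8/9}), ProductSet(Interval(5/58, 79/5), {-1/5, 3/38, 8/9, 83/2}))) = ProductSet(Interval(5/58, 79/5), {-1/5, 3/38, 8/9})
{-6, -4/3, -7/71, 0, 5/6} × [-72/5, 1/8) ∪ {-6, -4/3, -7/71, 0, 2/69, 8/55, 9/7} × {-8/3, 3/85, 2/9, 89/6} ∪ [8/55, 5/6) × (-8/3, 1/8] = ([8/55, 5/6) × (-8/3, 1/8]) ∪ ({-6, -4/3, -7/71, 0, 5/6} × [-72/5, 1/8)) ∪ ({-6, -4/3, -7/71, 0, 2/69, 8/55, 9/7} × {-8/3, 3/85, 2/9, 89/6})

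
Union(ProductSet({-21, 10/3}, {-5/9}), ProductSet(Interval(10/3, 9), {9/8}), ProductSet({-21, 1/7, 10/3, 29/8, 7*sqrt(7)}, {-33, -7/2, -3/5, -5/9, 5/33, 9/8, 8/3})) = Union(ProductSet({-21, 1/7, 10/3, 29/8, 7*sqrt(7)}, {-33, -7/2, -3/5, -5/9, 5/33, 9/8, 8/3}), ProductSet(Interval(10/3, 9), {9/8}))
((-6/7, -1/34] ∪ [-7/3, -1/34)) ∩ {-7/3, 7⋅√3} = {-7/3}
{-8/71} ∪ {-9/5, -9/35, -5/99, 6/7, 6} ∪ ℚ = ℚ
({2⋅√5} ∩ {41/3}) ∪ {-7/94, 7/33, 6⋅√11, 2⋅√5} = {-7/94, 7/33, 6⋅√11, 2⋅√5}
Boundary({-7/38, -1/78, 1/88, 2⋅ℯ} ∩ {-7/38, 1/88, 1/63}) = {-7/38, 1/88}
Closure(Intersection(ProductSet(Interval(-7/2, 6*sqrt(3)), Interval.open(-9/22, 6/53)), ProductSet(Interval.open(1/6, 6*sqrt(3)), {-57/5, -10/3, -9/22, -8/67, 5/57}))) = ProductSet(Interval(1/6, 6*sqrt(3)), {-8/67, 5/57})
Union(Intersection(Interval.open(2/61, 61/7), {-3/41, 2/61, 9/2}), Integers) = Union({9/2}, Integers)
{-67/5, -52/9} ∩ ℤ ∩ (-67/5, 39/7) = ∅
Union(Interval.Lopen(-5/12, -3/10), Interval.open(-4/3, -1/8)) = Interval.open(-4/3, -1/8)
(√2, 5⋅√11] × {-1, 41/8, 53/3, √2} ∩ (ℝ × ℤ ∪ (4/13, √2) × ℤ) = (√2, 5⋅√11] × {-1}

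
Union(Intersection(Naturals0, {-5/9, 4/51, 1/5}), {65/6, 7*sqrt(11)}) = {65/6, 7*sqrt(11)}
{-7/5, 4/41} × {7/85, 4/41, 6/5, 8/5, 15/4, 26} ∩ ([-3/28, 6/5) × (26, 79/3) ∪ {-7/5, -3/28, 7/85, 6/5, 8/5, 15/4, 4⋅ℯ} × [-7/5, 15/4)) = {-7/5} × {7/85, 4/41, 6/5, 8/5}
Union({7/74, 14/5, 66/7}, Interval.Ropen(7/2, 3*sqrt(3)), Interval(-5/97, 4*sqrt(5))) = Union({66/7}, Interval(-5/97, 4*sqrt(5)))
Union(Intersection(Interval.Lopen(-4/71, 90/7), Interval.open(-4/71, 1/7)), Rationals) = Union(Interval(-4/71, 1/7), Rationals)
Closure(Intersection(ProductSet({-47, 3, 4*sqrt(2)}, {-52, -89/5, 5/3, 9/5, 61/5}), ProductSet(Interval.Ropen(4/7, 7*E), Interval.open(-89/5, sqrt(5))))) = ProductSet({3, 4*sqrt(2)}, {5/3, 9/5})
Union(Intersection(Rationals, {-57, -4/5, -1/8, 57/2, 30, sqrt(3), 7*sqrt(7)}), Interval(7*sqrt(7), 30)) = Union({-57, -4/5, -1/8}, Interval(7*sqrt(7), 30))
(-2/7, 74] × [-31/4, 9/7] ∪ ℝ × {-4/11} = (ℝ × {-4/11}) ∪ ((-2/7, 74] × [-31/4, 9/7])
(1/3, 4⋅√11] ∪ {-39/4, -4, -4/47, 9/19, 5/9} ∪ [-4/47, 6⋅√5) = {-39/4, -4} ∪ [-4/47, 6⋅√5)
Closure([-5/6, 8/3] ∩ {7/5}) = {7/5}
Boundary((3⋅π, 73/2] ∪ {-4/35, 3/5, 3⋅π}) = {-4/35, 3/5, 73/2, 3⋅π}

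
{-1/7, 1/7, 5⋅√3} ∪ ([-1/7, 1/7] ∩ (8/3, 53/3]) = {-1/7, 1/7, 5⋅√3}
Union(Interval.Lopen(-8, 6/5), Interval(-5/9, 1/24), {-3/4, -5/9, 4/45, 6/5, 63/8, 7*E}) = Union({63/8, 7*E}, Interval.Lopen(-8, 6/5))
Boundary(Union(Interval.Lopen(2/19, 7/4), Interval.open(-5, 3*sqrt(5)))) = {-5, 3*sqrt(5)}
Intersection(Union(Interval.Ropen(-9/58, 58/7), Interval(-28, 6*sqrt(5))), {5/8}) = {5/8}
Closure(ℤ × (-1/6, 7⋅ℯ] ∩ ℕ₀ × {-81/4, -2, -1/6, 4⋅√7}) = ℕ₀ × {4⋅√7}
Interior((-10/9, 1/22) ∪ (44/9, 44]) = (-10/9, 1/22) ∪ (44/9, 44)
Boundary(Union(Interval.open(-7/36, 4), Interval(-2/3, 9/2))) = {-2/3, 9/2}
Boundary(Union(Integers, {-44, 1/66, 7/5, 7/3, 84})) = Union({1/66, 7/5, 7/3}, Integers)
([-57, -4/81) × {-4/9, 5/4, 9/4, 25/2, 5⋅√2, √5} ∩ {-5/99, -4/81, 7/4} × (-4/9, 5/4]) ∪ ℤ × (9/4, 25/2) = ({-5/99} × {5/4}) ∪ (ℤ × (9/4, 25/2))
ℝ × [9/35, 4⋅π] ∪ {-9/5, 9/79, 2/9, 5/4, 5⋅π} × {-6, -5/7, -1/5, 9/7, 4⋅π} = (ℝ × [9/35, 4⋅π]) ∪ ({-9/5, 9/79, 2/9, 5/4, 5⋅π} × {-6, -5/7, -1/5, 9/7, 4⋅π})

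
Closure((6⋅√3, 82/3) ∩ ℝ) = [6⋅√3, 82/3]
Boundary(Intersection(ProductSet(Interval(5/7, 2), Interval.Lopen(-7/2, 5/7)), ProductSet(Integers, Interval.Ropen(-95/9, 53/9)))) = ProductSet(Range(1, 3, 1), Interval(-7/2, 5/7))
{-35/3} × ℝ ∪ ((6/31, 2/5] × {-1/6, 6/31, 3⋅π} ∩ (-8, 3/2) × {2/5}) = {-35/3} × ℝ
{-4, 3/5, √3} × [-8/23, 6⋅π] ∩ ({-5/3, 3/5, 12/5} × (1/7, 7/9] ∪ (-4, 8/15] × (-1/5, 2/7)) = {3/5} × (1/7, 7/9]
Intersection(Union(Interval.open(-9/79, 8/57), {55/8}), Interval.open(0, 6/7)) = Interval.open(0, 8/57)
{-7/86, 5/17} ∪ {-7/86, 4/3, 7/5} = {-7/86, 5/17, 4/3, 7/5}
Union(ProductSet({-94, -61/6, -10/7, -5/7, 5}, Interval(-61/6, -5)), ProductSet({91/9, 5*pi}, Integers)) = Union(ProductSet({91/9, 5*pi}, Integers), ProductSet({-94, -61/6, -10/7, -5/7, 5}, Interval(-61/6, -5)))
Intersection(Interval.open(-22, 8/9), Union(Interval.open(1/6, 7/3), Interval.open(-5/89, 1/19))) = Union(Interval.open(-5/89, 1/19), Interval.open(1/6, 8/9))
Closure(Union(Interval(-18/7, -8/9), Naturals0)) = Union(Complement(Naturals0, Interval.open(-18/7, -8/9)), Interval(-18/7, -8/9), Naturals0)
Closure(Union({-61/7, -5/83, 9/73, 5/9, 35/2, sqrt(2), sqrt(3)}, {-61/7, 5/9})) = {-61/7, -5/83, 9/73, 5/9, 35/2, sqrt(2), sqrt(3)}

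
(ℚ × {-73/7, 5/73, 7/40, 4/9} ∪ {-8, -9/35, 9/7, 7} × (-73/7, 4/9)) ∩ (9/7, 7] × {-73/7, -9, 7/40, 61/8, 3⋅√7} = ({7} × {-9, 7/40}) ∪ ((ℚ ∩ (9/7, 7]) × {-73/7, 7/40})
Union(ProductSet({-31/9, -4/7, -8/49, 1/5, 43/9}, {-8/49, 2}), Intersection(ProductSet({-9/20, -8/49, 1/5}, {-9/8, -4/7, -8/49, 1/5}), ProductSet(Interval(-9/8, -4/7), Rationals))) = ProductSet({-31/9, -4/7, -8/49, 1/5, 43/9}, {-8/49, 2})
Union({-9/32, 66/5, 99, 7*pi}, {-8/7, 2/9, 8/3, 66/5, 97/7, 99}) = {-8/7, -9/32, 2/9, 8/3, 66/5, 97/7, 99, 7*pi}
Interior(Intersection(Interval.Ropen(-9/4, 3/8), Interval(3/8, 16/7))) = EmptySet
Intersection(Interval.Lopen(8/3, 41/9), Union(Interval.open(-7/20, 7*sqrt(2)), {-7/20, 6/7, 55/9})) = Interval.Lopen(8/3, 41/9)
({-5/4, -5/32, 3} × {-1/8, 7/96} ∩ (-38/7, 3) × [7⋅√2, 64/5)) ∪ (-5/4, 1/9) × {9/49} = (-5/4, 1/9) × {9/49}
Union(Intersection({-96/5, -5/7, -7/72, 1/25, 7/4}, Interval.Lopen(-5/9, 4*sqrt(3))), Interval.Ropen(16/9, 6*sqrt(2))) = Union({-7/72, 1/25, 7/4}, Interval.Ropen(16/9, 6*sqrt(2)))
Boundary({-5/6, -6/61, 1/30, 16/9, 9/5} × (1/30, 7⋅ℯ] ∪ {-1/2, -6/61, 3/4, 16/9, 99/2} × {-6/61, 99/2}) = ({-1/2, -6/61, 3/4, 16/9, 99/2} × {-6/61, 99/2}) ∪ ({-5/6, -6/61, 1/30, 16/9, 9/5} × [1/30, 7⋅ℯ])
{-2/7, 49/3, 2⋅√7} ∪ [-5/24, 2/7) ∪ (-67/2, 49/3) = (-67/2, 49/3]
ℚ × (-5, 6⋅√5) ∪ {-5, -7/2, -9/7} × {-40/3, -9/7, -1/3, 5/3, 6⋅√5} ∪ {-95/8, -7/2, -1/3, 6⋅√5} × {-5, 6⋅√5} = (ℚ × (-5, 6⋅√5)) ∪ ({-5, -7/2, -9/7} × {-40/3, -9/7, -1/3, 5/3, 6⋅√5}) ∪ ({-95/8, -7/2, -1/3, 6⋅√5} × {-5, 6⋅√5})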